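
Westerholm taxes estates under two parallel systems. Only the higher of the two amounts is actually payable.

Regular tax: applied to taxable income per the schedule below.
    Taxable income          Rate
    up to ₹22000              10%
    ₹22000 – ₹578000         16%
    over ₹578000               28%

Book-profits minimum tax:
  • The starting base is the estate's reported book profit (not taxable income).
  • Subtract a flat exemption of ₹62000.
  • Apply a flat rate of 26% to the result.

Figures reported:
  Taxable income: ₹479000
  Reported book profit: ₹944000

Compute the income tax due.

₹229320

Book-profits minimum tax:
  Base (reported book profit): ₹944000
  Less exemption ₹62000 → base ₹882000
  ₹882000 × 26% = ₹229320

Regular tax:
  ₹22000 × 10% = ₹2200
  ₹457000 × 16% = ₹73120
  → ₹75320

₹229320 > ₹75320, so the book-profits minimum tax is the binding amount.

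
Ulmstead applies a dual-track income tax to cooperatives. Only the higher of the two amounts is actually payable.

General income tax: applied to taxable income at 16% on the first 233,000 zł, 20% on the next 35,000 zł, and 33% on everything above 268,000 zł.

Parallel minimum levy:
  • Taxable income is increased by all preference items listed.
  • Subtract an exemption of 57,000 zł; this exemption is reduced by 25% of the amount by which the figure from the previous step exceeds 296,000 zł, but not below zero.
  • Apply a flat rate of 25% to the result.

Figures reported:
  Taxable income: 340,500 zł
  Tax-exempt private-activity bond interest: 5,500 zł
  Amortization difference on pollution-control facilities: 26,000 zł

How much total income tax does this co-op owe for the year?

Parallel minimum levy:
  Adjusted income: 340,500 zł + 5,500 zł + 26,000 zł = 372,000 zł
  Exemption: 57,000 zł − 25% × (372,000 zł − 296,000 zł) = 57,000 zł − 19,000 zł = 38,000 zł
  Base: 372,000 zł − 38,000 zł = 334,000 zł
  334,000 zł × 25% = 83,500 zł

General income tax:
  233,000 zł × 16% = 37,280 zł
  35,000 zł × 20% = 7,000 zł
  72,500 zł × 33% = 23,925 zł
  → 68,205 zł

83,500 zł > 68,205 zł, so the parallel minimum levy is the binding amount.

83,500 zł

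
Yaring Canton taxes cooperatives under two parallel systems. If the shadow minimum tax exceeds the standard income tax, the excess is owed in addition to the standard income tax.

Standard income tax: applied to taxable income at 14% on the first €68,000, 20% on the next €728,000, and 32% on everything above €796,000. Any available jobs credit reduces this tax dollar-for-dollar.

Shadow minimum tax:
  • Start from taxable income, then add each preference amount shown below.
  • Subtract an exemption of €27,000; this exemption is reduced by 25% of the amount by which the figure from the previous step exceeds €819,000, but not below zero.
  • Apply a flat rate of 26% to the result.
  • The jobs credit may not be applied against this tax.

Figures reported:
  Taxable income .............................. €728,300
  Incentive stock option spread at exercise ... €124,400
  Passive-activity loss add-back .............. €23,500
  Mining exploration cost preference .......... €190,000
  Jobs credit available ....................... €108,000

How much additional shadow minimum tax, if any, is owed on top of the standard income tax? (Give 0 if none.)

Shadow minimum tax:
  Adjusted income: €728,300 + €124,400 + €23,500 + €190,000 = €1,066,200
  Exemption: 25% × (€1,066,200 − €819,000) = €61,800 ≥ €27,000, so the exemption is fully phased out
  Base: €1,066,200 − €0 = €1,066,200
  €1,066,200 × 26% = €277,212

Standard income tax:
  €68,000 × 14% = €9,520
  €660,300 × 20% = €132,060
  → €141,580
  Less jobs credit €108,000 → €33,580

Excess of shadow minimum tax over standard income tax: €277,212 − €33,580 = €243,632.

€243,632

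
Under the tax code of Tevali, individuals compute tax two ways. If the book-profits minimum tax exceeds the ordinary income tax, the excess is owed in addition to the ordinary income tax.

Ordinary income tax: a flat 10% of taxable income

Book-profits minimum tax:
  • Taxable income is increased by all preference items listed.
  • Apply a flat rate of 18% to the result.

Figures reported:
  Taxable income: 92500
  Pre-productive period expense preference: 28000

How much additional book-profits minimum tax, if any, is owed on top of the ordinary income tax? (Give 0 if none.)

Book-profits minimum tax:
  Adjusted income: 92500 + 28000 = 120500
  120500 × 18% = 21690

Ordinary income tax:
  92500 × 10% = 9250

Excess of book-profits minimum tax over ordinary income tax: 21690 − 9250 = 12440.

12440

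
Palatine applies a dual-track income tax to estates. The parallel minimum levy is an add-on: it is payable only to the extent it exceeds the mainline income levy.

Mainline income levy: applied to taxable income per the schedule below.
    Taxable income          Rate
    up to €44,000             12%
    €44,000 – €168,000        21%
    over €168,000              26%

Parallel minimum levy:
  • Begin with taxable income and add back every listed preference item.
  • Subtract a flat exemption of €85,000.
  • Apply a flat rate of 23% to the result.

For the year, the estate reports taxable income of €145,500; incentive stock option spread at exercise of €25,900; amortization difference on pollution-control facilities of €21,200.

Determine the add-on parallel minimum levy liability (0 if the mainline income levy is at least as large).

Parallel minimum levy:
  Adjusted income: €145,500 + €25,900 + €21,200 = €192,600
  Less exemption €85,000 → base €107,600
  €107,600 × 23% = €24,748

Mainline income levy:
  €44,000 × 12% = €5,280
  €101,500 × 21% = €21,315
  → €26,595

€24,748 ≤ €26,595, so no add-on is due.

€0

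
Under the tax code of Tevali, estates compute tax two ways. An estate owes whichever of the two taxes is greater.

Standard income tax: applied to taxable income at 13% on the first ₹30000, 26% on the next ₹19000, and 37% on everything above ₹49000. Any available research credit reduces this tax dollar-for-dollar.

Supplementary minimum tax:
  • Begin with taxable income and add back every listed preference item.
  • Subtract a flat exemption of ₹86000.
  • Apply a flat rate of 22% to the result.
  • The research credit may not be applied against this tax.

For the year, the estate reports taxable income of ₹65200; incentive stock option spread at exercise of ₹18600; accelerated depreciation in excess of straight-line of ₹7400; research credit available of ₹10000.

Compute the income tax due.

Supplementary minimum tax:
  Adjusted income: ₹65200 + ₹18600 + ₹7400 = ₹91200
  Less exemption ₹86000 → base ₹5200
  ₹5200 × 22% = ₹1144

Standard income tax:
  ₹30000 × 13% = ₹3900
  ₹19000 × 26% = ₹4940
  ₹16200 × 37% = ₹5994
  → ₹14834
  Less research credit ₹10000 → ₹4834

₹4834 > ₹1144, so the standard income tax governs.

₹4834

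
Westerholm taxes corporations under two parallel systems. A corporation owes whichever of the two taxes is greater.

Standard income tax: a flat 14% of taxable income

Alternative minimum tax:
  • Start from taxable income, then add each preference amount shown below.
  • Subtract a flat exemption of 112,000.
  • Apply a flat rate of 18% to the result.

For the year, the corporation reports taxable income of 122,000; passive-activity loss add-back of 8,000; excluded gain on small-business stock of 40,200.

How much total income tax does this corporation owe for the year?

17,080

Alternative minimum tax:
  Adjusted income: 122,000 + 8,000 + 40,200 = 170,200
  Less exemption 112,000 → base 58,200
  58,200 × 18% = 10,476

Standard income tax:
  122,000 × 14% = 17,080

17,080 > 10,476, so the standard income tax governs.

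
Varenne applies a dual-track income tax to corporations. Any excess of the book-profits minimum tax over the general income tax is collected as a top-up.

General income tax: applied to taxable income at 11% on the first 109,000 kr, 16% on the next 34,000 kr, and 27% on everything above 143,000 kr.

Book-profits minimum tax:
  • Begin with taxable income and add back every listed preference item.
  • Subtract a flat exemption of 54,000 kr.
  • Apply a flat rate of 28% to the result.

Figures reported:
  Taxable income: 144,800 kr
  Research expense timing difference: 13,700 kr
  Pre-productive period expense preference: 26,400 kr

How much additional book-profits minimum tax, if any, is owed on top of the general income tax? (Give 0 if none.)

18,736 kr

General income tax:
  109,000 kr × 11% = 11,990 kr
  34,000 kr × 16% = 5,440 kr
  1,800 kr × 27% = 486 kr
  → 17,916 kr

Book-profits minimum tax:
  Adjusted income: 144,800 kr + 13,700 kr + 26,400 kr = 184,900 kr
  Less exemption 54,000 kr → base 130,900 kr
  130,900 kr × 28% = 36,652 kr

Excess of book-profits minimum tax over general income tax: 36,652 kr − 17,916 kr = 18,736 kr.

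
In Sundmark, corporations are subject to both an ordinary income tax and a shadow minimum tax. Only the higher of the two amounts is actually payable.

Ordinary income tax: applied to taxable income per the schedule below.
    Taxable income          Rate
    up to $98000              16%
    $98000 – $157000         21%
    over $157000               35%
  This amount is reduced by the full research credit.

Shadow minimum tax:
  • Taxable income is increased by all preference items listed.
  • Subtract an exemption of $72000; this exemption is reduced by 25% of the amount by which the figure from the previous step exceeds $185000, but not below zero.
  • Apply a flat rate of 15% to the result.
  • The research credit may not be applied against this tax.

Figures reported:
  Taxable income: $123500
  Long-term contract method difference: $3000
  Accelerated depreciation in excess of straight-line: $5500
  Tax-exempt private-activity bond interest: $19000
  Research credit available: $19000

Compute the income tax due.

Shadow minimum tax:
  Adjusted income: $123500 + $3000 + $5500 + $19000 = $151000
  Exemption: $151000 ≤ $185000, so full $72000 applies
  Base: $151000 − $72000 = $79000
  $79000 × 15% = $11850

Ordinary income tax:
  $98000 × 16% = $15680
  $25500 × 21% = $5355
  → $21035
  Less research credit $19000 → $2035

$11850 > $2035, so the shadow minimum tax is the binding amount.

$11850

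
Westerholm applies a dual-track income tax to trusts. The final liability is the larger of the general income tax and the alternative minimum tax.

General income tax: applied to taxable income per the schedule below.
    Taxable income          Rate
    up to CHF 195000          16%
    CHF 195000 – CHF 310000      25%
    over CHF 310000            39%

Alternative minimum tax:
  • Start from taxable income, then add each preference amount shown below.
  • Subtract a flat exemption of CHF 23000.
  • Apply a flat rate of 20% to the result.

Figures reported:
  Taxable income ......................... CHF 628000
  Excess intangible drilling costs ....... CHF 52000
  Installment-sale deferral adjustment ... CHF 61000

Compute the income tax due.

CHF 183970

General income tax:
  CHF 195000 × 16% = CHF 31200
  CHF 115000 × 25% = CHF 28750
  CHF 318000 × 39% = CHF 124020
  → CHF 183970

Alternative minimum tax:
  Adjusted income: CHF 628000 + CHF 52000 + CHF 61000 = CHF 741000
  Less exemption CHF 23000 → base CHF 718000
  CHF 718000 × 20% = CHF 143600

CHF 183970 > CHF 143600, so the general income tax governs.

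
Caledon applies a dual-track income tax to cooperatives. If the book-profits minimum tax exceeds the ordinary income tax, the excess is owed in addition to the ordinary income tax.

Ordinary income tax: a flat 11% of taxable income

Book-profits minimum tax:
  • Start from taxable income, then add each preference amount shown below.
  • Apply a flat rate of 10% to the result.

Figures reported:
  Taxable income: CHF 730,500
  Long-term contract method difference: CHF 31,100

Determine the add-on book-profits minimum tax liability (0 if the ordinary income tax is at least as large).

CHF 0

Book-profits minimum tax:
  Adjusted income: CHF 730,500 + CHF 31,100 = CHF 761,600
  CHF 761,600 × 10% = CHF 76,160

Ordinary income tax:
  CHF 730,500 × 11% = CHF 80,355

CHF 76,160 ≤ CHF 80,355, so no add-on is due.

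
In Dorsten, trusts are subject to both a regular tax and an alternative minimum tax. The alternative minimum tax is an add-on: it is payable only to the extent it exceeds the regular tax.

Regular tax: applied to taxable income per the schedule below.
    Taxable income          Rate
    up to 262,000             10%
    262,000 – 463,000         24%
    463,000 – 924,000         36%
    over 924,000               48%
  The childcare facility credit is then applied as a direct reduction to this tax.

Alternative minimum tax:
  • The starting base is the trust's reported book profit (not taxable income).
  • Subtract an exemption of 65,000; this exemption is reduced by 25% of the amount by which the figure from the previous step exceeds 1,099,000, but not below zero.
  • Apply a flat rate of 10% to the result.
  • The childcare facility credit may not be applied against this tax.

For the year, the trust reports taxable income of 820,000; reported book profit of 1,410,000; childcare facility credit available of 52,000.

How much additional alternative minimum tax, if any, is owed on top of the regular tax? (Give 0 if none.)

0

Alternative minimum tax:
  Base (reported book profit): 1,410,000
  Exemption: 25% × (1,410,000 − 1,099,000) = 77,750 ≥ 65,000, so the exemption is fully phased out
  Base: 1,410,000 − 0 = 1,410,000
  1,410,000 × 10% = 141,000

Regular tax:
  262,000 × 10% = 26,200
  201,000 × 24% = 48,240
  357,000 × 36% = 128,520
  → 202,960
  Less childcare facility credit 52,000 → 150,960

141,000 ≤ 150,960, so no add-on is due.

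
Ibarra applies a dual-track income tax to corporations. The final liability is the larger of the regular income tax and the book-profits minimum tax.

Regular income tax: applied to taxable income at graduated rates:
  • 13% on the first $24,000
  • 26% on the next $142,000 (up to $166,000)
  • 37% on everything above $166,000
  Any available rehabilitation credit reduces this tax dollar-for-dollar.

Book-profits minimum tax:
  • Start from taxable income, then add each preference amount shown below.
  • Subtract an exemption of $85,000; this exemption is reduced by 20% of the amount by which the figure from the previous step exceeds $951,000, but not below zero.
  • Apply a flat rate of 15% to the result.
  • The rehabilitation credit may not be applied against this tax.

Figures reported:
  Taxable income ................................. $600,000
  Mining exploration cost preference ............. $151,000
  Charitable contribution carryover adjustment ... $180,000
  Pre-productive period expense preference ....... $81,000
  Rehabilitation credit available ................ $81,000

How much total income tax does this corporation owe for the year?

$140,880

Regular income tax:
  $24,000 × 13% = $3,120
  $142,000 × 26% = $36,920
  $434,000 × 37% = $160,580
  → $200,620
  Less rehabilitation credit $81,000 → $119,620

Book-profits minimum tax:
  Adjusted income: $600,000 + $151,000 + $180,000 + $81,000 = $1,012,000
  Exemption: $85,000 − 20% × ($1,012,000 − $951,000) = $85,000 − $12,200 = $72,800
  Base: $1,012,000 − $72,800 = $939,200
  $939,200 × 15% = $140,880

$140,880 > $119,620, so the book-profits minimum tax is the binding amount.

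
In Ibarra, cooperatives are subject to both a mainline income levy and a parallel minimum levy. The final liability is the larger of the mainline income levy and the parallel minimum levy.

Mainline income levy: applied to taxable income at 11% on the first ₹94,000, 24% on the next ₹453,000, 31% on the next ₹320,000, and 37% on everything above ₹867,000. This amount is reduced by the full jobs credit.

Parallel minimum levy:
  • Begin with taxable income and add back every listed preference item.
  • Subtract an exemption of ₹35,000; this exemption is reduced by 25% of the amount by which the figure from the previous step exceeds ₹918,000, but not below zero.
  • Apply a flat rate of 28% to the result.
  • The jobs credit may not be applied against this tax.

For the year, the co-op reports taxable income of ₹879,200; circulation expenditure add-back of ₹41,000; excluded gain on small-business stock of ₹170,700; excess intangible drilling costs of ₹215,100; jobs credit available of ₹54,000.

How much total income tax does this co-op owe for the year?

Parallel minimum levy:
  Adjusted income: ₹879,200 + ₹41,000 + ₹170,700 + ₹215,100 = ₹1,306,000
  Exemption: 25% × (₹1,306,000 − ₹918,000) = ₹97,000 ≥ ₹35,000, so the exemption is fully phased out
  Base: ₹1,306,000 − ₹0 = ₹1,306,000
  ₹1,306,000 × 28% = ₹365,680

Mainline income levy:
  ₹94,000 × 11% = ₹10,340
  ₹453,000 × 24% = ₹108,720
  ₹320,000 × 31% = ₹99,200
  ₹12,200 × 37% = ₹4,514
  → ₹222,774
  Less jobs credit ₹54,000 → ₹168,774

₹365,680 > ₹168,774, so the parallel minimum levy is the binding amount.

₹365,680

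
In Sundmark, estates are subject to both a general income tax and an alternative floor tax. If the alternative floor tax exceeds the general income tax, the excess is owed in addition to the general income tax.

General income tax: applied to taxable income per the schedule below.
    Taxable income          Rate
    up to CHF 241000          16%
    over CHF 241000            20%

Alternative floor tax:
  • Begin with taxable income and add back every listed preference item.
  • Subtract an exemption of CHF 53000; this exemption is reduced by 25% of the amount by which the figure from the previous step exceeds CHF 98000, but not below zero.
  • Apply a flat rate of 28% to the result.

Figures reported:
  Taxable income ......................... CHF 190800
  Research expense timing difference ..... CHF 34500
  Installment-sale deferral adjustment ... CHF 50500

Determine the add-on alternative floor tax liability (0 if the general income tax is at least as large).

Alternative floor tax:
  Adjusted income: CHF 190800 + CHF 34500 + CHF 50500 = CHF 275800
  Exemption: CHF 53000 − 25% × (CHF 275800 − CHF 98000) = CHF 53000 − CHF 44450 = CHF 8550
  Base: CHF 275800 − CHF 8550 = CHF 267250
  CHF 267250 × 28% = CHF 74830

General income tax:
  CHF 190800 × 16% = CHF 30528

Excess of alternative floor tax over general income tax: CHF 74830 − CHF 30528 = CHF 44302.

CHF 44302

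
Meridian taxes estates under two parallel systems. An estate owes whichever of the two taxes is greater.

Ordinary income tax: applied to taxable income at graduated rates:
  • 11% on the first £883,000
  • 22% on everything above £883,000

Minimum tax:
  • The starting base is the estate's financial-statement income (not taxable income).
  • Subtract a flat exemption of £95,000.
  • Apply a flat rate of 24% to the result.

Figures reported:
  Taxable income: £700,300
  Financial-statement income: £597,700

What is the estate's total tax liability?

Minimum tax:
  Base (financial-statement income): £597,700
  Less exemption £95,000 → base £502,700
  £502,700 × 24% = £120,648

Ordinary income tax:
  £700,300 × 11% = £77,033

£120,648 > £77,033, so the minimum tax is the binding amount.

£120,648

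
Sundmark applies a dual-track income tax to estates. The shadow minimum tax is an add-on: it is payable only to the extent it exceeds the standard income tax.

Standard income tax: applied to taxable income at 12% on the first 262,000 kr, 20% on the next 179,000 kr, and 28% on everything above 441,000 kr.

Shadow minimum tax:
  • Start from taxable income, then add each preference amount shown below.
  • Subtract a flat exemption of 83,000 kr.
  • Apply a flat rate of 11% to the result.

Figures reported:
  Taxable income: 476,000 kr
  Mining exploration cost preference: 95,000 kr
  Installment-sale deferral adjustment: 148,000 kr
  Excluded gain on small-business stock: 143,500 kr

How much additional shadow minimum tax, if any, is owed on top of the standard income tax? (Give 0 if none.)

8,705 kr

Standard income tax:
  262,000 kr × 12% = 31,440 kr
  179,000 kr × 20% = 35,800 kr
  35,000 kr × 28% = 9,800 kr
  → 77,040 kr

Shadow minimum tax:
  Adjusted income: 476,000 kr + 95,000 kr + 148,000 kr + 143,500 kr = 862,500 kr
  Less exemption 83,000 kr → base 779,500 kr
  779,500 kr × 11% = 85,745 kr

Excess of shadow minimum tax over standard income tax: 85,745 kr − 77,040 kr = 8,705 kr.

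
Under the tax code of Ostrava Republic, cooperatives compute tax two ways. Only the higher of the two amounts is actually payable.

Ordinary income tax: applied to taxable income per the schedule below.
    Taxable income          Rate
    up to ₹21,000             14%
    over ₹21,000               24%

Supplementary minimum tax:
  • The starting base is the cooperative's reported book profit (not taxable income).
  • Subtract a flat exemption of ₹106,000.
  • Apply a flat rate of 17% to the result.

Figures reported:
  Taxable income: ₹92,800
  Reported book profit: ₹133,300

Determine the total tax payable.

₹20,172

Ordinary income tax:
  ₹21,000 × 14% = ₹2,940
  ₹71,800 × 24% = ₹17,232
  → ₹20,172

Supplementary minimum tax:
  Base (reported book profit): ₹133,300
  Less exemption ₹106,000 → base ₹27,300
  ₹27,300 × 17% = ₹4,641

₹20,172 > ₹4,641, so the ordinary income tax governs.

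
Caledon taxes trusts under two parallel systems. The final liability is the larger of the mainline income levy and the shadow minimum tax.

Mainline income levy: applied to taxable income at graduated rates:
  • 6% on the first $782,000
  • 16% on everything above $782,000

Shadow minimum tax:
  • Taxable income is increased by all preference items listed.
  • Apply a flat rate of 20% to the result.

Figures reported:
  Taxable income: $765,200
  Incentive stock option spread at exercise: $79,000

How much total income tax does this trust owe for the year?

Shadow minimum tax:
  Adjusted income: $765,200 + $79,000 = $844,200
  $844,200 × 20% = $168,840

Mainline income levy:
  $765,200 × 6% = $45,912

$168,840 > $45,912, so the shadow minimum tax is the binding amount.

$168,840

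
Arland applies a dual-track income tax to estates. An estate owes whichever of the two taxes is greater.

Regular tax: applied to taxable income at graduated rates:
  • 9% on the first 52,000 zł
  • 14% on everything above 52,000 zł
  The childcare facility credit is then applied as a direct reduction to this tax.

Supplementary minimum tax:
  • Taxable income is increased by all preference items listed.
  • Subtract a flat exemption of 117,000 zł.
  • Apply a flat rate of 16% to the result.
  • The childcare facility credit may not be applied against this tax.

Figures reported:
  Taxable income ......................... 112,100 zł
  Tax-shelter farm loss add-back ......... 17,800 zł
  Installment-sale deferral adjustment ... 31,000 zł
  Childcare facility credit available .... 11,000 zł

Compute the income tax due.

7,024 zł

Supplementary minimum tax:
  Adjusted income: 112,100 zł + 17,800 zł + 31,000 zł = 160,900 zł
  Less exemption 117,000 zł → base 43,900 zł
  43,900 zł × 16% = 7,024 zł

Regular tax:
  52,000 zł × 9% = 4,680 zł
  60,100 zł × 14% = 8,414 zł
  → 13,094 zł
  Less childcare facility credit 11,000 zł → 2,094 zł

7,024 zł > 2,094 zł, so the supplementary minimum tax is the binding amount.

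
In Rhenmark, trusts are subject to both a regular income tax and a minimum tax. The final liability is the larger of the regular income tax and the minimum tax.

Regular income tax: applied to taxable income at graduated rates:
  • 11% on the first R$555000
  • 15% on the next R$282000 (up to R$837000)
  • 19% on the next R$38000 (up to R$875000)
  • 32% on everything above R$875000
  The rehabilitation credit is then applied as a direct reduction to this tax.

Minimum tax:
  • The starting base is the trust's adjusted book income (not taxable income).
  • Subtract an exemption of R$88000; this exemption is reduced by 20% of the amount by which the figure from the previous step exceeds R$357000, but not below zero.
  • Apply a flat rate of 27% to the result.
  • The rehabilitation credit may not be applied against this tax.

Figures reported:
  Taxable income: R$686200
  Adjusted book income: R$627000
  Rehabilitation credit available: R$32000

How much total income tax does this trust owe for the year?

R$160110

Minimum tax:
  Base (adjusted book income): R$627000
  Exemption: R$88000 − 20% × (R$627000 − R$357000) = R$88000 − R$54000 = R$34000
  Base: R$627000 − R$34000 = R$593000
  R$593000 × 27% = R$160110

Regular income tax:
  R$555000 × 11% = R$61050
  R$131200 × 15% = R$19680
  → R$80730
  Less rehabilitation credit R$32000 → R$48730

R$160110 > R$48730, so the minimum tax is the binding amount.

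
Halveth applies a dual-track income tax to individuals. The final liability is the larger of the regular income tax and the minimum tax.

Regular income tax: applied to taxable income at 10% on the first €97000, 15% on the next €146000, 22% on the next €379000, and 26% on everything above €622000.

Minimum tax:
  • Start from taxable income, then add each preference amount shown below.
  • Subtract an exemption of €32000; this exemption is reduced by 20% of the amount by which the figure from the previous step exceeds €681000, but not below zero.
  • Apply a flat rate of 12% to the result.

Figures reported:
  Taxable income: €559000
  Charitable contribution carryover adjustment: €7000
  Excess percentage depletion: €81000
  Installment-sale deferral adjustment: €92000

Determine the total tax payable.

€101120

Regular income tax:
  €97000 × 10% = €9700
  €146000 × 15% = €21900
  €316000 × 22% = €69520
  → €101120

Minimum tax:
  Adjusted income: €559000 + €7000 + €81000 + €92000 = €739000
  Exemption: €32000 − 20% × (€739000 − €681000) = €32000 − €11600 = €20400
  Base: €739000 − €20400 = €718600
  €718600 × 12% = €86232

€101120 > €86232, so the regular income tax governs.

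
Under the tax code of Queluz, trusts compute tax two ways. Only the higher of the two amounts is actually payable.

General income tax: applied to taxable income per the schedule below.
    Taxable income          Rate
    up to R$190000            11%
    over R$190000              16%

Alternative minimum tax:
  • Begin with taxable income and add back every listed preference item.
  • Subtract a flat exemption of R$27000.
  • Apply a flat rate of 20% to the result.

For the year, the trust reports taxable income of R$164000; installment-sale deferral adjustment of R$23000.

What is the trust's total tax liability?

Alternative minimum tax:
  Adjusted income: R$164000 + R$23000 = R$187000
  Less exemption R$27000 → base R$160000
  R$160000 × 20% = R$32000

General income tax:
  R$164000 × 11% = R$18040

R$32000 > R$18040, so the alternative minimum tax is the binding amount.

R$32000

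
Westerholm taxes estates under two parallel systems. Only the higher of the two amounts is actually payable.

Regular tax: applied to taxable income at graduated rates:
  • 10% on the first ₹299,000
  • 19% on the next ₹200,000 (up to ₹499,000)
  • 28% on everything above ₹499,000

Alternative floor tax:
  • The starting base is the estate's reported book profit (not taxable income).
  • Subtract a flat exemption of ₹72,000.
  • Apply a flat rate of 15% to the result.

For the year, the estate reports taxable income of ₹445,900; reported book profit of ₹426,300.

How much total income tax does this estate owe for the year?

₹57,811

Alternative floor tax:
  Base (reported book profit): ₹426,300
  Less exemption ₹72,000 → base ₹354,300
  ₹354,300 × 15% = ₹53,145

Regular tax:
  ₹299,000 × 10% = ₹29,900
  ₹146,900 × 19% = ₹27,911
  → ₹57,811

₹57,811 > ₹53,145, so the regular tax governs.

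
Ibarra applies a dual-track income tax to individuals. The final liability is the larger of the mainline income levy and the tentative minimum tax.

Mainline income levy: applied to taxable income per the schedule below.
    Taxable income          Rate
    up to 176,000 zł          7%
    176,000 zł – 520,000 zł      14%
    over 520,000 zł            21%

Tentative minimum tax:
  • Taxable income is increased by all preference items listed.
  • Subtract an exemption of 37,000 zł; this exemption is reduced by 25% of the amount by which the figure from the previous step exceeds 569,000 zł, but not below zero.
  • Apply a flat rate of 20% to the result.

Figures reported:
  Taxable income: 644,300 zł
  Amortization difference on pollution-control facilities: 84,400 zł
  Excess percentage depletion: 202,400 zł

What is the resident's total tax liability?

186,220 zł

Tentative minimum tax:
  Adjusted income: 644,300 zł + 84,400 zł + 202,400 zł = 931,100 zł
  Exemption: 25% × (931,100 zł − 569,000 zł) = 90,525 zł ≥ 37,000 zł, so the exemption is fully phased out
  Base: 931,100 zł − 0 zł = 931,100 zł
  931,100 zł × 20% = 186,220 zł

Mainline income levy:
  176,000 zł × 7% = 12,320 zł
  344,000 zł × 14% = 48,160 zł
  124,300 zł × 21% = 26,103 zł
  → 86,583 zł

186,220 zł > 86,583 zł, so the tentative minimum tax is the binding amount.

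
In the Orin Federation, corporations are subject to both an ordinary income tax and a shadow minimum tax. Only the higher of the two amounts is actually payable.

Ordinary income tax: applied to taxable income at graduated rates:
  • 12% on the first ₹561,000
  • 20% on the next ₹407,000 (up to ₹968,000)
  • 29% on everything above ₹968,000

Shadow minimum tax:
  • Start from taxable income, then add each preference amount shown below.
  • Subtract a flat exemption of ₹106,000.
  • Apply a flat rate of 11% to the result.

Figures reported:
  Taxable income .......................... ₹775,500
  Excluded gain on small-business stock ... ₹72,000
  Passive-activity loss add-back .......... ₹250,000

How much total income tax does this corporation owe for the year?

Ordinary income tax:
  ₹561,000 × 12% = ₹67,320
  ₹214,500 × 20% = ₹42,900
  → ₹110,220

Shadow minimum tax:
  Adjusted income: ₹775,500 + ₹72,000 + ₹250,000 = ₹1,097,500
  Less exemption ₹106,000 → base ₹991,500
  ₹991,500 × 11% = ₹109,065

₹110,220 > ₹109,065, so the ordinary income tax governs.

₹110,220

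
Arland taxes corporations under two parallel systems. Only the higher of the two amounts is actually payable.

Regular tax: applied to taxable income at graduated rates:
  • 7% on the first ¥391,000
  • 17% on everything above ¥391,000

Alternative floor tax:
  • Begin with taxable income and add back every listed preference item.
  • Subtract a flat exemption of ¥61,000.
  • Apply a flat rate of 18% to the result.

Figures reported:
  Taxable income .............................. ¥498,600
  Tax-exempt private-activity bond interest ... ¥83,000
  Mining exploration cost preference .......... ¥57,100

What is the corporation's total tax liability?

¥103,986

Alternative floor tax:
  Adjusted income: ¥498,600 + ¥83,000 + ¥57,100 = ¥638,700
  Less exemption ¥61,000 → base ¥577,700
  ¥577,700 × 18% = ¥103,986

Regular tax:
  ¥391,000 × 7% = ¥27,370
  ¥107,600 × 17% = ¥18,292
  → ¥45,662

¥103,986 > ¥45,662, so the alternative floor tax is the binding amount.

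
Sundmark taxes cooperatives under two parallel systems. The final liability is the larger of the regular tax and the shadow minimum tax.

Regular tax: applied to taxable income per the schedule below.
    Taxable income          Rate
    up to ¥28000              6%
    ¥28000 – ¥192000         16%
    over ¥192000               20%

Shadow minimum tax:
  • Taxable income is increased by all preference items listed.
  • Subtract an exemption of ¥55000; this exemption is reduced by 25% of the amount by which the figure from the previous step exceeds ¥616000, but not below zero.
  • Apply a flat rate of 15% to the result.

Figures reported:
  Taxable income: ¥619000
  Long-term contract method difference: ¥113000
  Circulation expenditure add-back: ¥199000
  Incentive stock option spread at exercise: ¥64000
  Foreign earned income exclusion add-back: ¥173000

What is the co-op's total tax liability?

Shadow minimum tax:
  Adjusted income: ¥619000 + ¥113000 + ¥199000 + ¥64000 + ¥173000 = ¥1168000
  Exemption: 25% × (¥1168000 − ¥616000) = ¥138000 ≥ ¥55000, so the exemption is fully phased out
  Base: ¥1168000 − ¥0 = ¥1168000
  ¥1168000 × 15% = ¥175200

Regular tax:
  ¥28000 × 6% = ¥1680
  ¥164000 × 16% = ¥26240
  ¥427000 × 20% = ¥85400
  → ¥113320

¥175200 > ¥113320, so the shadow minimum tax is the binding amount.

¥175200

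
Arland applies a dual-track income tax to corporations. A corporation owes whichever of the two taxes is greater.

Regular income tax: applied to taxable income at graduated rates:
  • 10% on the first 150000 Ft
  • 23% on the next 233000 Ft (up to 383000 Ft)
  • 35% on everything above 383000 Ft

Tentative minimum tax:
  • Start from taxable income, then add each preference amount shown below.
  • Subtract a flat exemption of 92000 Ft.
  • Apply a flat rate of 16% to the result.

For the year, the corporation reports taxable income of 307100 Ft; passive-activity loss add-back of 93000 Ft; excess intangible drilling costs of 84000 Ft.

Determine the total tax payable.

Regular income tax:
  150000 Ft × 10% = 15000 Ft
  157100 Ft × 23% = 36133 Ft
  → 51133 Ft

Tentative minimum tax:
  Adjusted income: 307100 Ft + 93000 Ft + 84000 Ft = 484100 Ft
  Less exemption 92000 Ft → base 392100 Ft
  392100 Ft × 16% = 62736 Ft

62736 Ft > 51133 Ft, so the tentative minimum tax is the binding amount.

62736 Ft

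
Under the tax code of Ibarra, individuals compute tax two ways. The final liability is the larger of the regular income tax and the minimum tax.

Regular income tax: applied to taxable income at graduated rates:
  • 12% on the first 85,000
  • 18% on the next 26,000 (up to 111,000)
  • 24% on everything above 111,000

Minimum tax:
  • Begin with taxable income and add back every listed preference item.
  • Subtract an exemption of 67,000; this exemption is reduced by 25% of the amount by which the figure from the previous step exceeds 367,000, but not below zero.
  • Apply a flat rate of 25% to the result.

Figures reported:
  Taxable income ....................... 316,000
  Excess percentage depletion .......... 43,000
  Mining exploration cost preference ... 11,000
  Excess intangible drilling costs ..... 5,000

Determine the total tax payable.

Regular income tax:
  85,000 × 12% = 10,200
  26,000 × 18% = 4,680
  205,000 × 24% = 49,200
  → 64,080

Minimum tax:
  Adjusted income: 316,000 + 43,000 + 11,000 + 5,000 = 375,000
  Exemption: 67,000 − 25% × (375,000 − 367,000) = 67,000 − 2,000 = 65,000
  Base: 375,000 − 65,000 = 310,000
  310,000 × 25% = 77,500

77,500 > 64,080, so the minimum tax is the binding amount.

77,500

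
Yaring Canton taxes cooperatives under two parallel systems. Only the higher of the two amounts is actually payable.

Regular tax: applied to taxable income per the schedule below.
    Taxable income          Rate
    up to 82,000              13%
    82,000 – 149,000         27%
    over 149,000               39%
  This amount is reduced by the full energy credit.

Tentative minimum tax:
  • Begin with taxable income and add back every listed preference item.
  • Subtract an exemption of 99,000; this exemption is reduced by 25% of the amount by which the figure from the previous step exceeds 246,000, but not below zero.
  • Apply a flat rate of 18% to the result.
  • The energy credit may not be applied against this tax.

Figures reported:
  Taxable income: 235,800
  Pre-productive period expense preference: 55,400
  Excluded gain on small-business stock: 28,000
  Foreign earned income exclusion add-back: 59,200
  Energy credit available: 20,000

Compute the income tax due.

56,250

Tentative minimum tax:
  Adjusted income: 235,800 + 55,400 + 28,000 + 59,200 = 378,400
  Exemption: 99,000 − 25% × (378,400 − 246,000) = 99,000 − 33,100 = 65,900
  Base: 378,400 − 65,900 = 312,500
  312,500 × 18% = 56,250

Regular tax:
  82,000 × 13% = 10,660
  67,000 × 27% = 18,090
  86,800 × 39% = 33,852
  → 62,602
  Less energy credit 20,000 → 42,602

56,250 > 42,602, so the tentative minimum tax is the binding amount.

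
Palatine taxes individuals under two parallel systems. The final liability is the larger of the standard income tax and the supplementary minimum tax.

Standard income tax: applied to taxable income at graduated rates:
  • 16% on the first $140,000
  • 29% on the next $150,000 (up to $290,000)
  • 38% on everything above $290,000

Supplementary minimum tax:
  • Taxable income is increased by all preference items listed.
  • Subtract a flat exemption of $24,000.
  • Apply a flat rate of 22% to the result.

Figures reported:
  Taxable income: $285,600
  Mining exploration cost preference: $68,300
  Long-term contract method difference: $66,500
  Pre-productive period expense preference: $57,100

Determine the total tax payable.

Supplementary minimum tax:
  Adjusted income: $285,600 + $68,300 + $66,500 + $57,100 = $477,500
  Less exemption $24,000 → base $453,500
  $453,500 × 22% = $99,770

Standard income tax:
  $140,000 × 16% = $22,400
  $145,600 × 29% = $42,224
  → $64,624

$99,770 > $64,624, so the supplementary minimum tax is the binding amount.

$99,770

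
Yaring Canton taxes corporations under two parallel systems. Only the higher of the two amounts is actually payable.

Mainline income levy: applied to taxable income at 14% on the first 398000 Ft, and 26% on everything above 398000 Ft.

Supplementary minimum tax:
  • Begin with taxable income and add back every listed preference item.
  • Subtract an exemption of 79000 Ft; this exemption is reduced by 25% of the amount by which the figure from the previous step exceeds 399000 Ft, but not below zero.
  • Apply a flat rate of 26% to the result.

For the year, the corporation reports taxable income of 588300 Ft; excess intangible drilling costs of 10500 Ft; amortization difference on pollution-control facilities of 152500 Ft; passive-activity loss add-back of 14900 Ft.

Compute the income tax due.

199212 Ft

Supplementary minimum tax:
  Adjusted income: 588300 Ft + 10500 Ft + 152500 Ft + 14900 Ft = 766200 Ft
  Exemption: 25% × (766200 Ft − 399000 Ft) = 91800 Ft ≥ 79000 Ft, so the exemption is fully phased out
  Base: 766200 Ft − 0 Ft = 766200 Ft
  766200 Ft × 26% = 199212 Ft

Mainline income levy:
  398000 Ft × 14% = 55720 Ft
  190300 Ft × 26% = 49478 Ft
  → 105198 Ft

199212 Ft > 105198 Ft, so the supplementary minimum tax is the binding amount.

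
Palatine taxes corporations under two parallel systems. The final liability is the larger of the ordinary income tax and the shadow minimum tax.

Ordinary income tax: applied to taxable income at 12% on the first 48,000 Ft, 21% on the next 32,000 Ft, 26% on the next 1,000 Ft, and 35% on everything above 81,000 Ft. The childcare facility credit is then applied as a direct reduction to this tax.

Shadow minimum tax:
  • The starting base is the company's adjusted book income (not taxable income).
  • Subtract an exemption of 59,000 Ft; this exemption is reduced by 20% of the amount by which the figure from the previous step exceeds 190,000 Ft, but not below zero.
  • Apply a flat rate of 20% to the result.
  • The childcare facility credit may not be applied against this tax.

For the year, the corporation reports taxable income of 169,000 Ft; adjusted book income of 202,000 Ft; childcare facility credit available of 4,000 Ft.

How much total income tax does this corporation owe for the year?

Shadow minimum tax:
  Base (adjusted book income): 202,000 Ft
  Exemption: 59,000 Ft − 20% × (202,000 Ft − 190,000 Ft) = 59,000 Ft − 2,400 Ft = 56,600 Ft
  Base: 202,000 Ft − 56,600 Ft = 145,400 Ft
  145,400 Ft × 20% = 29,080 Ft

Ordinary income tax:
  48,000 Ft × 12% = 5,760 Ft
  32,000 Ft × 21% = 6,720 Ft
  1,000 Ft × 26% = 260 Ft
  88,000 Ft × 35% = 30,800 Ft
  → 43,540 Ft
  Less childcare facility credit 4,000 Ft → 39,540 Ft

39,540 Ft > 29,080 Ft, so the ordinary income tax governs.

39,540 Ft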